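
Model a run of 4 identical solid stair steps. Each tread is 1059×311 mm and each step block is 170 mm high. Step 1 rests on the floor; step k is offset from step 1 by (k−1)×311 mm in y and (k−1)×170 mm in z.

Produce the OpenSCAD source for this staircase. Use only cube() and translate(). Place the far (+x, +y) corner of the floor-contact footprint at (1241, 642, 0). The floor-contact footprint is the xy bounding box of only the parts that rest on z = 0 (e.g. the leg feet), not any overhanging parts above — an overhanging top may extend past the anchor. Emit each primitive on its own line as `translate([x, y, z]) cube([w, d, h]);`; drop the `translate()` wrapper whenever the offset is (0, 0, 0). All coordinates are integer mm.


translate([182, 331, 0]) cube([1059, 311, 170]);
translate([182, 642, 170]) cube([1059, 311, 170]);
translate([182, 953, 340]) cube([1059, 311, 170]);
translate([182, 1264, 510]) cube([1059, 311, 170]);


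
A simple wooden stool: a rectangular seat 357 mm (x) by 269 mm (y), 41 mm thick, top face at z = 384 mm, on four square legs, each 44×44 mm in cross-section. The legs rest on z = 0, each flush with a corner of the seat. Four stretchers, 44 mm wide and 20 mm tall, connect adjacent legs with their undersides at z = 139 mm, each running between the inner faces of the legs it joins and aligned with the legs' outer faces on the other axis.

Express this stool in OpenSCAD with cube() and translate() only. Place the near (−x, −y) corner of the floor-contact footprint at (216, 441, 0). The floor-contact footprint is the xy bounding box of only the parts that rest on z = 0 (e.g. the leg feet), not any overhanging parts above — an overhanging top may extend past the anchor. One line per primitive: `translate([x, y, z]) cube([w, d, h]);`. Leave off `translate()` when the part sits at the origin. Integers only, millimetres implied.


translate([216, 441, 343]) cube([357, 269, 41]);
translate([216, 441, 0]) cube([44, 44, 343]);
translate([529, 441, 0]) cube([44, 44, 343]);
translate([216, 666, 0]) cube([44, 44, 343]);
translate([529, 666, 0]) cube([44, 44, 343]);
translate([260, 441, 139]) cube([269, 44, 20]);
translate([260, 666, 139]) cube([269, 44, 20]);
translate([216, 485, 139]) cube([44, 181, 20]);
translate([529, 485, 139]) cube([44, 181, 20]);


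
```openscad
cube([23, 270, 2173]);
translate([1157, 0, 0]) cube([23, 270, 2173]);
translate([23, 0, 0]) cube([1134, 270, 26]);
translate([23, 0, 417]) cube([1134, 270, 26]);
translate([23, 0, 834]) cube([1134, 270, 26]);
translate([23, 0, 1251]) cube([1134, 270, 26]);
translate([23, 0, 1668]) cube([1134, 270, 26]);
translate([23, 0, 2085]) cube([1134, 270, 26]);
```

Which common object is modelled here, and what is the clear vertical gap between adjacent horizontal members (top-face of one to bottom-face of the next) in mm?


A bookshelf. The clear shelf gap is 391 mm.

Two tall side panels with 6 horizontal boards between them — a bookshelf. The first two shelf undersides are at z = 0 and z = 417; with shelf thickness 26, the clear gap is 417 − 0 − 26 = 391 mm.


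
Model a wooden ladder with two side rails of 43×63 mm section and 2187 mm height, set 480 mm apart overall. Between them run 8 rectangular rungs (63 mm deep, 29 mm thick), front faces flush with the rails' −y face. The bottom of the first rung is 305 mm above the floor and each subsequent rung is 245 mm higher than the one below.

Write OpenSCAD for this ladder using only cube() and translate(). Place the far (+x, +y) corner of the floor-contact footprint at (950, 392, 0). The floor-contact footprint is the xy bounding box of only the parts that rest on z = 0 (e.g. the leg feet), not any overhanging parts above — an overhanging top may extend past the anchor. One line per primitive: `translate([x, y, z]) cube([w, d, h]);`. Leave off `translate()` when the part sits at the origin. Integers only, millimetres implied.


translate([470, 329, 0]) cube([43, 63, 2187]);
translate([907, 329, 0]) cube([43, 63, 2187]);
translate([513, 329, 305]) cube([394, 63, 29]);
translate([513, 329, 550]) cube([394, 63, 29]);
translate([513, 329, 795]) cube([394, 63, 29]);
translate([513, 329, 1040]) cube([394, 63, 29]);
translate([513, 329, 1285]) cube([394, 63, 29]);
translate([513, 329, 1530]) cube([394, 63, 29]);
translate([513, 329, 1775]) cube([394, 63, 29]);
translate([513, 329, 2020]) cube([394, 63, 29]);


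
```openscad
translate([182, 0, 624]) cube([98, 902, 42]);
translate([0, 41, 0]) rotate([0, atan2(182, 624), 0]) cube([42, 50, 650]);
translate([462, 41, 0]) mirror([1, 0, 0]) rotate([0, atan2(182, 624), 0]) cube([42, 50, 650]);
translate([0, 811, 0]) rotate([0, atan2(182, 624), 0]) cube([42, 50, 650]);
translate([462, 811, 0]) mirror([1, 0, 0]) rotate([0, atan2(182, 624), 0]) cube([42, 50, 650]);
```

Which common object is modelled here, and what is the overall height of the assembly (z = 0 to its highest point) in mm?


A sawhorse. The overall height is 666 mm.

A beam across two mirrored pairs of raked legs — a sawhorse. The beam's underside is at z = 624 (matching the legs' vertical rise in atan2(182, 624)) and the beam is 42 mm tall, so its top is at 624 + 42 = 666 mm. The raked legs top out at the beam's underside, so that is the highest point.


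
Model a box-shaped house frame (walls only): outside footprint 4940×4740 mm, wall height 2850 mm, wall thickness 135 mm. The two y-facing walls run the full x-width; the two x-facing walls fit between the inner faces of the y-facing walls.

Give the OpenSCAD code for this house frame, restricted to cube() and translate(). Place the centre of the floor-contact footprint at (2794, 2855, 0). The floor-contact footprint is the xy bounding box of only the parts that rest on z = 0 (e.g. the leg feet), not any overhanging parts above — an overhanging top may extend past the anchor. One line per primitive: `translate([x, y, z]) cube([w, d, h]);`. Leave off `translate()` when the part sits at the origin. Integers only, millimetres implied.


translate([324, 485, 0]) cube([4940, 135, 2850]);
translate([324, 5090, 0]) cube([4940, 135, 2850]);
translate([324, 620, 0]) cube([135, 4470, 2850]);
translate([5129, 620, 0]) cube([135, 4470, 2850]);


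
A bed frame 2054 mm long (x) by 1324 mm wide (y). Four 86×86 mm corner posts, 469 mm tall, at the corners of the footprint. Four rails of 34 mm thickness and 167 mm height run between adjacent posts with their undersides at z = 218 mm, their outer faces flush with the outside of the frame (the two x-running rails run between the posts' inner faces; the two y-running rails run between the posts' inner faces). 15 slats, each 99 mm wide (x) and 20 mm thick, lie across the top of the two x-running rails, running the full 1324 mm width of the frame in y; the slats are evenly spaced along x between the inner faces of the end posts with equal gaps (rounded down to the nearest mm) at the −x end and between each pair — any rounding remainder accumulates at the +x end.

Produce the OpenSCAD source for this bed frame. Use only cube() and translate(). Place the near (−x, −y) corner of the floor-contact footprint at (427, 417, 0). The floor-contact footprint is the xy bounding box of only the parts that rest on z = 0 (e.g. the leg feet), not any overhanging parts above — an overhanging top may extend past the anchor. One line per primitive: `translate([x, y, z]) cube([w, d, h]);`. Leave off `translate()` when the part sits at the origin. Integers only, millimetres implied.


translate([427, 417, 0]) cube([86, 86, 469]);
translate([427, 1655, 0]) cube([86, 86, 469]);
translate([2395, 417, 0]) cube([86, 86, 469]);
translate([2395, 1655, 0]) cube([86, 86, 469]);
translate([513, 417, 218]) cube([1882, 34, 167]);
translate([513, 1707, 218]) cube([1882, 34, 167]);
translate([427, 503, 218]) cube([34, 1152, 167]);
translate([2447, 503, 218]) cube([34, 1152, 167]);
translate([537, 417, 385]) cube([99, 1324, 20]);
translate([660, 417, 385]) cube([99, 1324, 20]);
translate([783, 417, 385]) cube([99, 1324, 20]);
translate([906, 417, 385]) cube([99, 1324, 20]);
translate([1029, 417, 385]) cube([99, 1324, 20]);
translate([1152, 417, 385]) cube([99, 1324, 20]);
translate([1275, 417, 385]) cube([99, 1324, 20]);
translate([1398, 417, 385]) cube([99, 1324, 20]);
translate([1521, 417, 385]) cube([99, 1324, 20]);
translate([1644, 417, 385]) cube([99, 1324, 20]);
translate([1767, 417, 385]) cube([99, 1324, 20]);
translate([1890, 417, 385]) cube([99, 1324, 20]);
translate([2013, 417, 385]) cube([99, 1324, 20]);
translate([2136, 417, 385]) cube([99, 1324, 20]);
translate([2259, 417, 385]) cube([99, 1324, 20]);


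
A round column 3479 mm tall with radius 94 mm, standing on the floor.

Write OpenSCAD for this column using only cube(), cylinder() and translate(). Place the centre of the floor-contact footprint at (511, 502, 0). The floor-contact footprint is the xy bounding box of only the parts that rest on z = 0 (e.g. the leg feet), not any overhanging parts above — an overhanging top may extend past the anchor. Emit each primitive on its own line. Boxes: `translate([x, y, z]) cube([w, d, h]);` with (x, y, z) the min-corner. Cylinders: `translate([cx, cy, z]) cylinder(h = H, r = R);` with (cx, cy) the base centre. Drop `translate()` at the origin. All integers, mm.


translate([511, 502, 0]) cylinder(h = 3479, r = 94);


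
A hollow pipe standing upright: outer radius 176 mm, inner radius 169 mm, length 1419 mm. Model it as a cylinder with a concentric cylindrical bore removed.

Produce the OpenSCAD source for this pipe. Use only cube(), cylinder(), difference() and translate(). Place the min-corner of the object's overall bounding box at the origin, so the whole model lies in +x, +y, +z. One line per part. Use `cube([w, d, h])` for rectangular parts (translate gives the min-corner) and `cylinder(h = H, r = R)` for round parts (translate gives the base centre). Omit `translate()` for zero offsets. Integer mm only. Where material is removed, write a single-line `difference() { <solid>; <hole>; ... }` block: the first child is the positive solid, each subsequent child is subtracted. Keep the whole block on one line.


difference() { translate([176, 176, 0]) cylinder(h = 1419, r = 176); translate([176, 176, 0]) cylinder(h = 1419, r = 169); }


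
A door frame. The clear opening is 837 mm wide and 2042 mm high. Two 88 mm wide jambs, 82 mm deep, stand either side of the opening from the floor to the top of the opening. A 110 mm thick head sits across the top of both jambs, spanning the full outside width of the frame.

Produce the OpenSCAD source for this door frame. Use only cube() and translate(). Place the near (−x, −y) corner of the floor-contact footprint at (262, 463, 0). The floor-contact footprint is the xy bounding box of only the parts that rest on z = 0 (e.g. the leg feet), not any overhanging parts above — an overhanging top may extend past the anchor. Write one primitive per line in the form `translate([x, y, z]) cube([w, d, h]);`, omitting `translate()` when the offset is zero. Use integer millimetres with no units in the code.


translate([262, 463, 0]) cube([88, 82, 2042]);
translate([1187, 463, 0]) cube([88, 82, 2042]);
translate([262, 463, 2042]) cube([1013, 82, 110]);


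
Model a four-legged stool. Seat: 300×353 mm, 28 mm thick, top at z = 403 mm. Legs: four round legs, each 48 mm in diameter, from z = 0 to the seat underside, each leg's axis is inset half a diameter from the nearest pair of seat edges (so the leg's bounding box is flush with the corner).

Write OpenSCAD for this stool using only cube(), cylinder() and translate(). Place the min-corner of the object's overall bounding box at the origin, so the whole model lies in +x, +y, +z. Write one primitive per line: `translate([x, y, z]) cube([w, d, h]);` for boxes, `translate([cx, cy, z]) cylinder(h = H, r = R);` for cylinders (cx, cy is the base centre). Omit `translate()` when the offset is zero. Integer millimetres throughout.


// leg_h = 403 - 28 = 375
translate([0, 0, 375]) cube([300, 353, 28]);
translate([24, 24, 0]) cylinder(h = 375, r = 24);
translate([276, 24, 0]) cylinder(h = 375, r = 24);
translate([24, 329, 0]) cylinder(h = 375, r = 24);
translate([276, 329, 0]) cylinder(h = 375, r = 24);


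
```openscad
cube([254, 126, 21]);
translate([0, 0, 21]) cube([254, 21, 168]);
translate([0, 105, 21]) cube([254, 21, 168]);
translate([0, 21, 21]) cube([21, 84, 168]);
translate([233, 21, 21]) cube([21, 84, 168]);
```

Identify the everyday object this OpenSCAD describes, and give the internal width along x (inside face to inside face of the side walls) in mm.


An open box. The internal width is 212 mm.

A 254×126 base slab with four walls standing on it — an open box. The base is 254 mm wide and the walls are 21 mm thick, so the internal width is 254 − 2 × 21 = 212 mm.


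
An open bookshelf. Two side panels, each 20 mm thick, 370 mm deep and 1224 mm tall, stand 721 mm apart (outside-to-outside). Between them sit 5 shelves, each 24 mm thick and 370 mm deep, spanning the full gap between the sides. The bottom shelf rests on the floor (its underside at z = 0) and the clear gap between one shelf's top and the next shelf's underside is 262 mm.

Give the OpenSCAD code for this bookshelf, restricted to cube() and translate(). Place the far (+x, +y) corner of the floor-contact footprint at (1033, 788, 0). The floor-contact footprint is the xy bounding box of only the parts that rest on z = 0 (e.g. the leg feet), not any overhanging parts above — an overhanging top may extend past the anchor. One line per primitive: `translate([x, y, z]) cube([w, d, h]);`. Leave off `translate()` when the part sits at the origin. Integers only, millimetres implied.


translate([312, 418, 0]) cube([20, 370, 1224]);
translate([1013, 418, 0]) cube([20, 370, 1224]);
translate([332, 418, 0]) cube([681, 370, 24]);
translate([332, 418, 286]) cube([681, 370, 24]);
translate([332, 418, 572]) cube([681, 370, 24]);
translate([332, 418, 858]) cube([681, 370, 24]);
translate([332, 418, 1144]) cube([681, 370, 24]);


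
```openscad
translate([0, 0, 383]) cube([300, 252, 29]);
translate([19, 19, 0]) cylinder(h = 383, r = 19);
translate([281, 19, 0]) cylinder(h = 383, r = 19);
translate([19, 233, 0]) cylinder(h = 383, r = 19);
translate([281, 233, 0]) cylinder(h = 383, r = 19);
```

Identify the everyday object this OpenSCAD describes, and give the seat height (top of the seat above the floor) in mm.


A stool. The seat height is 412 mm.

A 300×252×29 slab at z = 383 on four corner cylinders — a stool. The seat top is 383 + 29 = 412 mm.


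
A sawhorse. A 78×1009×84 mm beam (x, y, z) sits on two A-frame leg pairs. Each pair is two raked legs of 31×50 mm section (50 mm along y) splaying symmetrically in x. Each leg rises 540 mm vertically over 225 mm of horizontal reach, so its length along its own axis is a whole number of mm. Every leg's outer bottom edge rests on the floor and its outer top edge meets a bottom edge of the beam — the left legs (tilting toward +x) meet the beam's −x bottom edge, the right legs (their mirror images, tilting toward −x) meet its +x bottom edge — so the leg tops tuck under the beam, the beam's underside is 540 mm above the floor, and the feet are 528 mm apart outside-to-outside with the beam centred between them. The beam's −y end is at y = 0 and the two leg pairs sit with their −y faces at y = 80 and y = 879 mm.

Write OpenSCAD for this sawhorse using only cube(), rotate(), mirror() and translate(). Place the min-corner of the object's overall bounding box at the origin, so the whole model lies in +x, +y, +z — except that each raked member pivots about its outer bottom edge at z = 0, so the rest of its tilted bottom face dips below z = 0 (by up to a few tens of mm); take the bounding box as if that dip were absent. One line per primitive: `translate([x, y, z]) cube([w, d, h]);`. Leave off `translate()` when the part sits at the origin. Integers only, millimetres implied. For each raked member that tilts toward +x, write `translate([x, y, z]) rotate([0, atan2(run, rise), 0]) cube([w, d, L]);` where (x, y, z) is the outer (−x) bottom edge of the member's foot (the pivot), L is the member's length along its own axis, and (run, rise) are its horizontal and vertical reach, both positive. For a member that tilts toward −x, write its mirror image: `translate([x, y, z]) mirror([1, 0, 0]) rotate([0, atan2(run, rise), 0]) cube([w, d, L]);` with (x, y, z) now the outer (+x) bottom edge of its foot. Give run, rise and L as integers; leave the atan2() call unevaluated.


translate([225, 0, 540]) cube([78, 1009, 84]);
translate([0, 80, 0]) rotate([0, atan2(225, 540), 0]) cube([31, 50, 585]);
translate([528, 80, 0]) mirror([1, 0, 0]) rotate([0, atan2(225, 540), 0]) cube([31, 50, 585]);
translate([0, 879, 0]) rotate([0, atan2(225, 540), 0]) cube([31, 50, 585]);
translate([528, 879, 0]) mirror([1, 0, 0]) rotate([0, atan2(225, 540), 0]) cube([31, 50, 585]);


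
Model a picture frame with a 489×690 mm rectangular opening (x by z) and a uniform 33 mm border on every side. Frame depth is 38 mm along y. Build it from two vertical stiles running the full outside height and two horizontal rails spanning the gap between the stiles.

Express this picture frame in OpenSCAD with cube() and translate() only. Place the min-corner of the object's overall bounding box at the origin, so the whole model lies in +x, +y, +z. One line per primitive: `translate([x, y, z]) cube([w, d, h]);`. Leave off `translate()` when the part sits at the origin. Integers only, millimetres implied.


cube([33, 38, 756]);
translate([522, 0, 0]) cube([33, 38, 756]);
translate([33, 0, 0]) cube([489, 38, 33]);
translate([33, 0, 723]) cube([489, 38, 33]);


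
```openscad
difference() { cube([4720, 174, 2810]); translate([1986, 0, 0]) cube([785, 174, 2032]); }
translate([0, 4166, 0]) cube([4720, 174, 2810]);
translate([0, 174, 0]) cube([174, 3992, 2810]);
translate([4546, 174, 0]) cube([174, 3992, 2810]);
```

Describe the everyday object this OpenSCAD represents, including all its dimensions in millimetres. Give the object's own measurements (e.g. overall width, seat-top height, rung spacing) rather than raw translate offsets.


A single room: four walls, each 2810 mm tall and 174 mm thick, enclosing an outside footprint 4720×4340 mm (x × y), no floor or roof. The front and back walls (−y and +y sides) run the full x-width; the side walls fit between their inner faces. A door opening 785 mm wide and 2032 mm tall is cut through the front wall from the floor up, its −x edge 1986 mm from the wall's −x end.


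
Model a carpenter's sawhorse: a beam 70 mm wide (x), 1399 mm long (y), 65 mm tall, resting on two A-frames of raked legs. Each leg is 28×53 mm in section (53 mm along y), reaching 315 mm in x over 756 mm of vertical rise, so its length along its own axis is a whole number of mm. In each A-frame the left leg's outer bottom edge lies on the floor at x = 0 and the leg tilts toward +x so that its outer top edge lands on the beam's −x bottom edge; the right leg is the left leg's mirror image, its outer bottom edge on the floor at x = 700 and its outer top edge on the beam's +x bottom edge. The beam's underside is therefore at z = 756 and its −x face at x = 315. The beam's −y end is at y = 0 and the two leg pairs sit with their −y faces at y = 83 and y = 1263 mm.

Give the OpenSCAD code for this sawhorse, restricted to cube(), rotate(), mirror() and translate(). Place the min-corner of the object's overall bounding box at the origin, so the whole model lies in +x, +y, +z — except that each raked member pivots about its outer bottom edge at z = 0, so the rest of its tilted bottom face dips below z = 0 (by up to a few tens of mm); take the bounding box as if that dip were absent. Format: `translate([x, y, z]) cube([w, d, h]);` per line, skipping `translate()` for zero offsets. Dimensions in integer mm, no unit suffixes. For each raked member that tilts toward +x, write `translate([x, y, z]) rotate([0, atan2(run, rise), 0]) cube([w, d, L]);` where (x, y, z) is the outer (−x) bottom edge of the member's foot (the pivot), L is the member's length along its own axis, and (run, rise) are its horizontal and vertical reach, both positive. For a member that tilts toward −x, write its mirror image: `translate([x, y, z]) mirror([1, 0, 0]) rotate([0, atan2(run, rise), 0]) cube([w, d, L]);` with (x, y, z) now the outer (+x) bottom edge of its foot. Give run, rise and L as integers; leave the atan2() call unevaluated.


translate([315, 0, 756]) cube([70, 1399, 65]);
translate([0, 83, 0]) rotate([0, atan2(315, 756), 0]) cube([28, 53, 819]);
translate([700, 83, 0]) mirror([1, 0, 0]) rotate([0, atan2(315, 756), 0]) cube([28, 53, 819]);
translate([0, 1263, 0]) rotate([0, atan2(315, 756), 0]) cube([28, 53, 819]);
translate([700, 1263, 0]) mirror([1, 0, 0]) rotate([0, atan2(315, 756), 0]) cube([28, 53, 819]);


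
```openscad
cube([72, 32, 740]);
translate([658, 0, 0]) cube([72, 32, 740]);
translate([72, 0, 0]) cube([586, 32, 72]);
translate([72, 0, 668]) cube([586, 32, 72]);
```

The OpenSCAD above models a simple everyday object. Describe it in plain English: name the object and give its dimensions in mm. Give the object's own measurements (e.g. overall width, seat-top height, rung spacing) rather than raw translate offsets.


A rectangular picture frame lying in the x–z plane (depth along y). The opening is 586 mm wide (x) by 596 mm tall (z), surrounded by a border 72 mm wide on all four sides. The frame is 32 mm deep and is made of two full-height vertical stiles with two horizontal rails fitted between them.


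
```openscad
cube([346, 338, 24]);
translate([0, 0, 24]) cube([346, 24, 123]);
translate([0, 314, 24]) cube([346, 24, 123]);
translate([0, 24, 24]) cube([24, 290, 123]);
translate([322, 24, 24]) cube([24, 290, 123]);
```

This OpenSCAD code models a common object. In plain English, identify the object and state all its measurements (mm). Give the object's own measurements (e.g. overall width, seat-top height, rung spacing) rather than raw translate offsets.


An open-topped rectangular box: outside dimensions 346×338×147 mm, with a uniform wall and base thickness of 24 mm. The base is a full 346×338 slab on the floor; four walls sit on top of the base. The front and back walls (the −y and +y sides) span the full width; the two side walls fit between them.


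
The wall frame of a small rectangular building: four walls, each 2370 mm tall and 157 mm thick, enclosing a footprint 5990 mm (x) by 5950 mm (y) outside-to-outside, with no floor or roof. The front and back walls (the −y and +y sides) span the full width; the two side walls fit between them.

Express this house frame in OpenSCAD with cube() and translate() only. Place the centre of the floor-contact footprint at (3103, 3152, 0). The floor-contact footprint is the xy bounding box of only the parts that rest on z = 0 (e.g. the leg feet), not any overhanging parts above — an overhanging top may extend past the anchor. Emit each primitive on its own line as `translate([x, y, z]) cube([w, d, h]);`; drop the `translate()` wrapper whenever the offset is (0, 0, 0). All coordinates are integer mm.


translate([108, 177, 0]) cube([5990, 157, 2370]);
translate([108, 5970, 0]) cube([5990, 157, 2370]);
translate([108, 334, 0]) cube([157, 5636, 2370]);
translate([5941, 334, 0]) cube([157, 5636, 2370]);


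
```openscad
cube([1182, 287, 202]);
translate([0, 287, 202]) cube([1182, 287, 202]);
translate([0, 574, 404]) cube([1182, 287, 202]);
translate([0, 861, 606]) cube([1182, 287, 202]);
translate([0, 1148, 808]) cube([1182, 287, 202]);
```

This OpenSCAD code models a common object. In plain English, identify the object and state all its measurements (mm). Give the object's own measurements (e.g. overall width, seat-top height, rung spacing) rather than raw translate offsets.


A straight staircase of 5 solid steps. Each step is 1182 mm wide (x), 287 mm deep (y, the going) and 202 mm tall (the rise). The first step rests on the floor; each subsequent step sits one going further in +y and one rise higher in +z, directly behind and above the previous step with no overlap.


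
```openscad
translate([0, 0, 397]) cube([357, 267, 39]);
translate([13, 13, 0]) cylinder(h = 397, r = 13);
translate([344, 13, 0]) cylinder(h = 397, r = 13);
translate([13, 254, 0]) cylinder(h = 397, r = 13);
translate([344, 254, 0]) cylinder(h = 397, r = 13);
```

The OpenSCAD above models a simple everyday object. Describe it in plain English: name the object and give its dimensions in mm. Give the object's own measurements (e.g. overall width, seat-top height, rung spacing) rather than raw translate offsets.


A simple wooden stool: a rectangular seat 357 mm (x) by 267 mm (y), 39 mm thick, top face at z = 436 mm, on four round legs, each 26 mm in diameter. The legs rest on z = 0, each leg's axis is inset half a diameter from the nearest pair of seat edges (so the leg's bounding box is flush with the corner).


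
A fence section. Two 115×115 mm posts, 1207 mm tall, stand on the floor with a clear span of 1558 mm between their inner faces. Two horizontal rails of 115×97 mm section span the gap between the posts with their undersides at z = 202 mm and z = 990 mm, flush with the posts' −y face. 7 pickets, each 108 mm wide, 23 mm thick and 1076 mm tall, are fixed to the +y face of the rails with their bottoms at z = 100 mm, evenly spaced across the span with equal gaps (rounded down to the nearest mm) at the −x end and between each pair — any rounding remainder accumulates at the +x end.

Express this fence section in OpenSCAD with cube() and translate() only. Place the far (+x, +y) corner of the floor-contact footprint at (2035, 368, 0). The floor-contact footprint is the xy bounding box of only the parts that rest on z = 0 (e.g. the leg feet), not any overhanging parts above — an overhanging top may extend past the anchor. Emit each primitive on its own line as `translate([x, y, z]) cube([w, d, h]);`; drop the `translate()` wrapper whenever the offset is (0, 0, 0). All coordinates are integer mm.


translate([247, 253, 0]) cube([115, 115, 1207]);
translate([1920, 253, 0]) cube([115, 115, 1207]);
translate([362, 253, 202]) cube([1558, 115, 97]);
translate([362, 253, 990]) cube([1558, 115, 97]);
translate([462, 368, 100]) cube([108, 23, 1076]);
translate([670, 368, 100]) cube([108, 23, 1076]);
translate([878, 368, 100]) cube([108, 23, 1076]);
translate([1086, 368, 100]) cube([108, 23, 1076]);
translate([1294, 368, 100]) cube([108, 23, 1076]);
translate([1502, 368, 100]) cube([108, 23, 1076]);
translate([1710, 368, 100]) cube([108, 23, 1076]);


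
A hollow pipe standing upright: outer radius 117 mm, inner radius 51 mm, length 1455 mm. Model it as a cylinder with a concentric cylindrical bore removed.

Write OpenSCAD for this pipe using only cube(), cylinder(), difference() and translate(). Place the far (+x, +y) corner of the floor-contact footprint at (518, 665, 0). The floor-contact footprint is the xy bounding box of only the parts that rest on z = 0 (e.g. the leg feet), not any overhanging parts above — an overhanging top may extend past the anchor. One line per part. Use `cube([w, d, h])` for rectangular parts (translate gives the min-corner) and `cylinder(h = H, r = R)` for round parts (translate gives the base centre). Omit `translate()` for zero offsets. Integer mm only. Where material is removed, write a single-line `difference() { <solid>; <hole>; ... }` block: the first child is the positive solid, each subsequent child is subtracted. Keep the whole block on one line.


difference() { translate([401, 548, 0]) cylinder(h = 1455, r = 117); translate([401, 548, 0]) cylinder(h = 1455, r = 51); }


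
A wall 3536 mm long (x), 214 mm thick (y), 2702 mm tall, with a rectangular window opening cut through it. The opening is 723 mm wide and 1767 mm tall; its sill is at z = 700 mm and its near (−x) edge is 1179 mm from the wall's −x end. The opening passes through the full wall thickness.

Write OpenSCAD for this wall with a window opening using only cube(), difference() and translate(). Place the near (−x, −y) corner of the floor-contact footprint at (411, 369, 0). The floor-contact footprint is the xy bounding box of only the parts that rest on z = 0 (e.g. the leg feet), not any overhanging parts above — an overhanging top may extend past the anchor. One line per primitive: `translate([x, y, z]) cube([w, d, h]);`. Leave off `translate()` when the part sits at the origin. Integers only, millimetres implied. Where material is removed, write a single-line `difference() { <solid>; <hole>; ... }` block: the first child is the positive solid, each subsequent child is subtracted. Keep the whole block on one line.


difference() { translate([411, 369, 0]) cube([3536, 214, 2702]); translate([1590, 369, 700]) cube([723, 214, 1767]); }


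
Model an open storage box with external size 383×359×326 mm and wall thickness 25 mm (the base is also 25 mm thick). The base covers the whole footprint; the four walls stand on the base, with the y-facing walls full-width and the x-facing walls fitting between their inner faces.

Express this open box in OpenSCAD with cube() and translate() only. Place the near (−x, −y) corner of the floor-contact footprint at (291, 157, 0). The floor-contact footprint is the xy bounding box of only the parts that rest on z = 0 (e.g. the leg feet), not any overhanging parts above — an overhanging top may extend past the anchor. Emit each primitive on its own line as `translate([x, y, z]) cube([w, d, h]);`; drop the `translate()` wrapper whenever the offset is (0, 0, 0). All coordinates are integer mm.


translate([291, 157, 0]) cube([383, 359, 25]);
translate([291, 157, 25]) cube([383, 25, 301]);
translate([291, 491, 25]) cube([383, 25, 301]);
translate([291, 182, 25]) cube([25, 309, 301]);
translate([649, 182, 25]) cube([25, 309, 301]);


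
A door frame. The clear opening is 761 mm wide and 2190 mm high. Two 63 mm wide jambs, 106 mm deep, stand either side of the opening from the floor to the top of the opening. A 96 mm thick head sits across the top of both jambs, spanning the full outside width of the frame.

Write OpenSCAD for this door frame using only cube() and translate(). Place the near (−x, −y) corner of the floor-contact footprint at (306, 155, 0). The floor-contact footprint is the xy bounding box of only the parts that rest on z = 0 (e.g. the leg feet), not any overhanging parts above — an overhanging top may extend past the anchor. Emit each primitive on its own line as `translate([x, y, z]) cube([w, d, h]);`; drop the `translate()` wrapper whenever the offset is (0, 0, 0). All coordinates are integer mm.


translate([306, 155, 0]) cube([63, 106, 2190]);
translate([1130, 155, 0]) cube([63, 106, 2190]);
translate([306, 155, 2190]) cube([887, 106, 96]);


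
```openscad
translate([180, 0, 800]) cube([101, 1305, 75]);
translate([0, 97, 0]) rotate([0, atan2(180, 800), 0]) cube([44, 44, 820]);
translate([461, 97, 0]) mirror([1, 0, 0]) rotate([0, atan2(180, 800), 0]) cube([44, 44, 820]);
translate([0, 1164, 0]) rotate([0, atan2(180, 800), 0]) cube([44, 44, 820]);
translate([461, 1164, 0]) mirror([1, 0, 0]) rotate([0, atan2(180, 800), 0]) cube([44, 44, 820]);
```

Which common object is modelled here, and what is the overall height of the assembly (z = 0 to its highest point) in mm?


A sawhorse. The overall height is 875 mm.

A beam across two mirrored pairs of raked legs — a sawhorse. The beam's underside is at z = 800 (matching the legs' vertical rise in atan2(180, 800)) and the beam is 75 mm tall, so its top is at 800 + 75 = 875 mm. The raked legs top out at the beam's underside, so that is the highest point.


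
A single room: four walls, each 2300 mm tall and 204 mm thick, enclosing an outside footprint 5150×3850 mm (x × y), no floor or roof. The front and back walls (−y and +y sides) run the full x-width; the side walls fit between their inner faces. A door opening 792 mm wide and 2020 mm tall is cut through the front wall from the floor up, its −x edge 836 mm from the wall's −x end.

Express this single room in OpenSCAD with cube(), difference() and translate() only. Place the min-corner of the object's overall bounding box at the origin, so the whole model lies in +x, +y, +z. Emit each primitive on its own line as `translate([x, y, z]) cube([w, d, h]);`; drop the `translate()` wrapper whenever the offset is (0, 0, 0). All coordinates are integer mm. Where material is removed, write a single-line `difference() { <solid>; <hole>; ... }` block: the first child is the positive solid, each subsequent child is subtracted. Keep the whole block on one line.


difference() { cube([5150, 204, 2300]); translate([836, 0, 0]) cube([792, 204, 2020]); }
translate([0, 3646, 0]) cube([5150, 204, 2300]);
translate([0, 204, 0]) cube([204, 3442, 2300]);
translate([4946, 204, 0]) cube([204, 3442, 2300]);


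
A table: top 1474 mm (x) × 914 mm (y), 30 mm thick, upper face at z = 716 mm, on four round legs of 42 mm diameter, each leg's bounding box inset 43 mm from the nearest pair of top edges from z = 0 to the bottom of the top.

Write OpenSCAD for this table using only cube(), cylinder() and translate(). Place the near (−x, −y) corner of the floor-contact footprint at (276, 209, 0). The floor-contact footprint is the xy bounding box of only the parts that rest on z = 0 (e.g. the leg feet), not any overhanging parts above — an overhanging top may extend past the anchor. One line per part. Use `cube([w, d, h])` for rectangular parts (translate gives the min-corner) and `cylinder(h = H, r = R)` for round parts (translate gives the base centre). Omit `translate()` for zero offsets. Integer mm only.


translate([233, 166, 686]) cube([1474, 914, 30]);
translate([297, 230, 0]) cylinder(h = 686, r = 21);
translate([1643, 230, 0]) cylinder(h = 686, r = 21);
translate([297, 1016, 0]) cylinder(h = 686, r = 21);
translate([1643, 1016, 0]) cylinder(h = 686, r = 21);


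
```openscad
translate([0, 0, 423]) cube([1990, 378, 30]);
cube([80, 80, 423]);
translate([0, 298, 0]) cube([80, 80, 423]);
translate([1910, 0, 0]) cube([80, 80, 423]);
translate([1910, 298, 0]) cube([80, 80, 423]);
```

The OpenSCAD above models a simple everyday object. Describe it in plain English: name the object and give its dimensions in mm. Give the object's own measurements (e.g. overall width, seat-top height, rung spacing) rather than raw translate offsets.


A long wooden bench with a 1990 mm (x) × 378 mm (y) seat, 30 mm thick, its top surface 453 mm above the floor. Four 80 mm square legs at the seat corners, flush with the edges, run from z = 0 to the seat underside.


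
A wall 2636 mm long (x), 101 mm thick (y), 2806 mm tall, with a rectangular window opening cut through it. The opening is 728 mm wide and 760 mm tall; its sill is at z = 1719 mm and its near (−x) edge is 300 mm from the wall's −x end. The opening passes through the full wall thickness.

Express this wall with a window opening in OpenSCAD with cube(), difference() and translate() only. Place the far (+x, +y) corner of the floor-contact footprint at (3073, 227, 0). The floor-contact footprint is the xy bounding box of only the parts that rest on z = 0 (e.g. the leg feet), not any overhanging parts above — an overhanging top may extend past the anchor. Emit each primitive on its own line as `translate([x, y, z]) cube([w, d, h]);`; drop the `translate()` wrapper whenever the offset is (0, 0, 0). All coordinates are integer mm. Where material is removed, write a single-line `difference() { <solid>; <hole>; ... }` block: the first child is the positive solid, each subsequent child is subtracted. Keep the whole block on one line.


difference() { translate([437, 126, 0]) cube([2636, 101, 2806]); translate([737, 126, 1719]) cube([728, 101, 760]); }


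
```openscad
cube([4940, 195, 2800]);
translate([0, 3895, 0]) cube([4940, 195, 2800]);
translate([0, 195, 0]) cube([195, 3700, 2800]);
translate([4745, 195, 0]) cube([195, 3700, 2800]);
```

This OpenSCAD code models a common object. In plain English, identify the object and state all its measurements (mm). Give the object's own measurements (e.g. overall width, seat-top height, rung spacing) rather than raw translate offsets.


The wall frame of a small rectangular building: four walls, each 2800 mm tall and 195 mm thick, enclosing a footprint 4940 mm (x) by 4090 mm (y) outside-to-outside, with no floor or roof. The front and back walls (the −y and +y sides) span the full width; the two side walls fit between them.


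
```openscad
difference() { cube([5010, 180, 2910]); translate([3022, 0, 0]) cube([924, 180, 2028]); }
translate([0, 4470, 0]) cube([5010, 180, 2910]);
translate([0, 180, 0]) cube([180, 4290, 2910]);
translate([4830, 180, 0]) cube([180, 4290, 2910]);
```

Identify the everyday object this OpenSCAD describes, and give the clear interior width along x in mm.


A single room. The interior width is 4650 mm.

Four walls enclosing a rectangle with a door in the front wall — a room. Outside width 5010 minus two 180 mm walls gives 4650 mm.


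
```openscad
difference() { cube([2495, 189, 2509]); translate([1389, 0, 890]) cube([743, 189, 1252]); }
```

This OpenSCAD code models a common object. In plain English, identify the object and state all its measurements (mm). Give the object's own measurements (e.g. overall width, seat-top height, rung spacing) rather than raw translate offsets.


A wall 2495 mm long (x), 189 mm thick (y), 2509 mm tall, with a rectangular window opening cut through it. The opening is 743 mm wide and 1252 mm tall; its sill is at z = 890 mm and its near (−x) edge is 1389 mm from the wall's −x end. The opening passes through the full wall thickness.


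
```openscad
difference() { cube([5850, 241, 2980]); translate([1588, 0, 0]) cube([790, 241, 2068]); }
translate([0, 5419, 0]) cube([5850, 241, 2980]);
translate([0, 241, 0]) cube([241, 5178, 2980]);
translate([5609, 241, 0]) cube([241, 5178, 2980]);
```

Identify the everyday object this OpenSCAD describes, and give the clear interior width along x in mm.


A single room. The interior width is 5368 mm.

Four walls enclosing a rectangle with a door in the front wall — a room. Outside width 5850 minus two 241 mm walls gives 5368 mm.


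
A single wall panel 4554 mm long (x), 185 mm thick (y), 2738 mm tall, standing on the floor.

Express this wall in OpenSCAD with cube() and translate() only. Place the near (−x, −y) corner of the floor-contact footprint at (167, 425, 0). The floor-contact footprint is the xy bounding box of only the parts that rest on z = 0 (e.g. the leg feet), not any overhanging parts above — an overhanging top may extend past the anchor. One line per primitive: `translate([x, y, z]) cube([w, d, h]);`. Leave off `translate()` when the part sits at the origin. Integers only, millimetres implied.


translate([167, 425, 0]) cube([4554, 185, 2738]);


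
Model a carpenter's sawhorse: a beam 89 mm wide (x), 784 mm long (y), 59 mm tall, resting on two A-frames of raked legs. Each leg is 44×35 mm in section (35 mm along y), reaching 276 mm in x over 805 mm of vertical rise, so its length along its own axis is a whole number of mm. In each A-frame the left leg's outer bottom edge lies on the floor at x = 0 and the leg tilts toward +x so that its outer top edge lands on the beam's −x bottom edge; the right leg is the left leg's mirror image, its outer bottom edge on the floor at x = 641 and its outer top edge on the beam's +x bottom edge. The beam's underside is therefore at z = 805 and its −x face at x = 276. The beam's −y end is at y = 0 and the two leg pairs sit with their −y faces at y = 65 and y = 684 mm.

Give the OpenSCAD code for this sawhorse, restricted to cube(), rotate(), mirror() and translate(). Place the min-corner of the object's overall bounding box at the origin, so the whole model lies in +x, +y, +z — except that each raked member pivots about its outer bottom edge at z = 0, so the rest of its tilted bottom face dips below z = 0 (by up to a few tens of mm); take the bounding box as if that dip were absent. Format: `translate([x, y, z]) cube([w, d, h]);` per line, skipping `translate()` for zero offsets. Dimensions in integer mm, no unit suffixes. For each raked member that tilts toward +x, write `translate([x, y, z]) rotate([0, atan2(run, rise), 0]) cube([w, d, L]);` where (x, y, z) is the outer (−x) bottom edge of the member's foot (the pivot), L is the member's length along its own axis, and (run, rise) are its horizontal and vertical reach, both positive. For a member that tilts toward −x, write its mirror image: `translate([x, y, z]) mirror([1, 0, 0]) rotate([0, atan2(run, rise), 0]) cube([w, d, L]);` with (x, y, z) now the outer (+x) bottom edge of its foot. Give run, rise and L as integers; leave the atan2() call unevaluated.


translate([276, 0, 805]) cube([89, 784, 59]);
translate([0, 65, 0]) rotate([0, atan2(276, 805), 0]) cube([44, 35, 851]);
translate([641, 65, 0]) mirror([1, 0, 0]) rotate([0, atan2(276, 805), 0]) cube([44, 35, 851]);
translate([0, 684, 0]) rotate([0, atan2(276, 805), 0]) cube([44, 35, 851]);
translate([641, 684, 0]) mirror([1, 0, 0]) rotate([0, atan2(276, 805), 0]) cube([44, 35, 851]);
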